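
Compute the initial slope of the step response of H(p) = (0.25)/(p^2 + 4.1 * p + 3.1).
IVT: y'(0⁺) = lim_{p→∞} p²·Y(p) = lim_{p→∞} p·H(p).
deg(num) = 0, deg(den) = 2, relative degree = 2 ≥ 2, so p·H(p) → 0. Initial slope = 0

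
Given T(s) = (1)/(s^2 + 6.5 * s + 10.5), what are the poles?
Set denominator = 0: s^2 + 6.5*s + 10.5 = (s + 3.5)(s + 3) = 0 → Poles: -3, -3.5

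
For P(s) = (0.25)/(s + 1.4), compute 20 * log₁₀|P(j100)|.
Substitute s = j*100: P(j100) = 3.49931e-05 - 0.00249951j.
|P(j100)| = sqrt(Re² + Im²) = 0.0025.
20*log₁₀(0.0025) = -52.04 dB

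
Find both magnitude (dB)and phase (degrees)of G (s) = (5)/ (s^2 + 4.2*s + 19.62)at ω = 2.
Substitute s = j*2: G(j2) = 0.248296 - 0.133526j.
|G| = 20*log₁₀(sqrt(Re²+Im²)) = -11.00 dB.
∠G = atan2(Im, Re) = -28.27°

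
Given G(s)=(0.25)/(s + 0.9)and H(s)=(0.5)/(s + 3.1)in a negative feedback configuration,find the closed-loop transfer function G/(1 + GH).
Closed-loop T = G/(1+GH).
Numerator: G_num * H_den = 0.25*s + 0.775.
Denominator: G_den * H_den + G_num * H_num = (s^2 + 4*s + 2.79) + (0.125) = s^2 + 4*s + 2.915.
T(s) = (0.25*s + 0.775)/(s^2 + 4*s + 2.915)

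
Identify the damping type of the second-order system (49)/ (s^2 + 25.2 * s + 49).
Standard form: ωn²/(s²+2ζωn·s+ωn²) gives ωn=7, ζ=1.8.
Overdamped (ζ = 1.8 > 1)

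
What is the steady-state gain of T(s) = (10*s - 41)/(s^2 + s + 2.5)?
DC gain = T(0) = num(0)/den(0) = -41/2.5 = -16.4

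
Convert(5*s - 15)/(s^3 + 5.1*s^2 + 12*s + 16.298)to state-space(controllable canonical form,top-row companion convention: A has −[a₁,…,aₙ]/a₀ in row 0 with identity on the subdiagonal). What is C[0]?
Reachable canonical form: C = numerator coefficients (right-aligned, zero-padded to length n).
num = 5*s - 15, C = [[0, 5, -15]].
C[0] = 0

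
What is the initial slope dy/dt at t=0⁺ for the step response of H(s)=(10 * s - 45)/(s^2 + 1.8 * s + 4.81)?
IVT: y'(0⁺) = lim_{s→∞} s²·Y(s) = lim_{s→∞} s·H(s).
deg(num) = 1, deg(den) = 2, relative degree = 1, so s·H(s) → (leading num)/(leading den) = 10/1 = 10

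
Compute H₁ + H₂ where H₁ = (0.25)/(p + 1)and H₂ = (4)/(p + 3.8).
Parallel: H = H₁ + H₂ = (n₁·d₂ + n₂·d₁)/(d₁·d₂).
n₁·d₂ = 0.25*p + 0.95. n₂·d₁ = 4*p + 4. Sum = 4.25*p + 4.95. d₁·d₂ = p^2 + 4.8*p + 3.8.
H(p) = (4.25*p + 4.95)/(p^2 + 4.8*p + 3.8)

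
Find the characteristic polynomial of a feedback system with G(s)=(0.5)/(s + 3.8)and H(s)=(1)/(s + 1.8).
Characteristic poly = G_den * H_den + G_num * H_num = (s^2 + 5.6*s + 6.84) + (0.5) = s^2 + 5.6*s + 7.34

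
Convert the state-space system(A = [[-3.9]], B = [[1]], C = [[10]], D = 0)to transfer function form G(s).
G(s) = C(sI - A)⁻¹B + D.
Characteristic polynomial det(sI - A) = s + 3.9.
Numerator from C·adj(sI-A)·B + D·det(sI-A) = 10.
G(s) = (10)/(s + 3.9)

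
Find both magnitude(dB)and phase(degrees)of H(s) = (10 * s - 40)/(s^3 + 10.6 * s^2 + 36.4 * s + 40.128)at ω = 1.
Substitute s = j*1: H(j1) = -0.389221 + 0.805284j.
|H| = 20*log₁₀(sqrt(Re²+Im²)) = -0.97 dB.
∠H = atan2(Im, Re) = 115.80°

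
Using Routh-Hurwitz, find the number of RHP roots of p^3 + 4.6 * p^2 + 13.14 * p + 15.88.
Routh array:
p^3: [1, 13.14]; p^2: [4.6, 15.88]; p^1: [9.68783]; p^0: [15.88]
First column: [1, 4.6, 9.68783, 15.88]. Sign changes = RHP roots = 0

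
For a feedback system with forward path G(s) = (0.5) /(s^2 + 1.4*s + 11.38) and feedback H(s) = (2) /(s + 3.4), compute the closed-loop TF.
Closed-loop T = G/(1+GH).
Numerator: G_num * H_den = 0.5*s + 1.7.
Denominator: G_den * H_den + G_num * H_num = (s^3 + 4.8*s^2 + 16.14*s + 38.692) + (1) = s^3 + 4.8*s^2 + 16.14*s + 39.692.
T(s) = (0.5*s + 1.7)/(s^3 + 4.8*s^2 + 16.14*s + 39.692)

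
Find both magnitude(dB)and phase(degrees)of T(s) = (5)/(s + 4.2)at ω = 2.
Substitute s = j*2: T(j2) = 0.970425 - 0.462107j.
|T| = 20*log₁₀(sqrt(Re²+Im²)) = 0.63 dB.
∠T = atan2(Im, Re) = -25.46°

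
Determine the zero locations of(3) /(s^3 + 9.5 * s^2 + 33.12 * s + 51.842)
Numerator is a nonzero constant (3) → Zeros: none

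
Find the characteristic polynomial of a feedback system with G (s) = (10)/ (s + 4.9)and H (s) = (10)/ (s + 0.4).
Characteristic poly = G_den * H_den + G_num * H_num = (s^2 + 5.3*s + 1.96) + (100) = s^2 + 5.3*s + 101.96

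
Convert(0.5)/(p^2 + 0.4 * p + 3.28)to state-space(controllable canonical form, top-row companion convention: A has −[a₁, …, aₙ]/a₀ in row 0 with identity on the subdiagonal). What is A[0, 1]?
Reachable canonical form for den = p^2 + 0.4*p + 3.28: top row of A = -[a₁,a₂,...,aₙ]/a₀, ones on the subdiagonal, zeros elsewhere.
A = [[-0.4, -3.28], [1, 0]].
A[0,1] = -3.28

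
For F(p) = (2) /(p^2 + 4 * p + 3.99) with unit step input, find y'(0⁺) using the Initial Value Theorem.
IVT: y'(0⁺) = lim_{p→∞} p²·Y(p) = lim_{p→∞} p·F(p).
deg(num) = 0, deg(den) = 2, relative degree = 2 ≥ 2, so p·F(p) → 0. Initial slope = 0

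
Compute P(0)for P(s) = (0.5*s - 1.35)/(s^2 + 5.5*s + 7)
DC gain = P(0) = num(0)/den(0) = -1.35/7 = -0.1929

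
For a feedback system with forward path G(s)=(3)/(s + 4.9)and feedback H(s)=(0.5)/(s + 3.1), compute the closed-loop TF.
Closed-loop T = G/(1+GH).
Numerator: G_num * H_den = 3*s + 9.3.
Denominator: G_den * H_den + G_num * H_num = (s^2 + 8*s + 15.19) + (1.5) = s^2 + 8*s + 16.69.
T(s) = (3*s + 9.3)/(s^2 + 8*s + 16.69)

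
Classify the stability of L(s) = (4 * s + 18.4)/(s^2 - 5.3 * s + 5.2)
Denominator: s^2 - 5.3*s + 5.2 = (s - 4)(s - 1.3). Poles: 1.3, 4. Unstable (2 pole(s) in RHP)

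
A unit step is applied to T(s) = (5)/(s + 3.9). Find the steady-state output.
FVT: lim_{t→∞} y(t) = lim_{s→0} s*Y(s) where Y(s) = T(s)/s.
= lim_{s→0} T(s) = T(0) = num(0)/den(0) = 5/3.9 = 1.282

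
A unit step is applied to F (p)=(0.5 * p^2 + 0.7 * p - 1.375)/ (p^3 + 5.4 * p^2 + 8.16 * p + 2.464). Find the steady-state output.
FVT: lim_{t→∞} y(t) = lim_{p→0} p*Y(p) where Y(p) = F(p)/p.
= lim_{p→0} F(p) = F(0) = num(0)/den(0) = -1.375/2.464 = -0.558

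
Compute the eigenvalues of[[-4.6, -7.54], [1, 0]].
Eigenvalues solve det(λI - A) = 0.
Characteristic polynomial: λ^2 + 4.6*λ + 7.54 = 0.
Roots: -2.3 + 1.5j, -2.3 - 1.5j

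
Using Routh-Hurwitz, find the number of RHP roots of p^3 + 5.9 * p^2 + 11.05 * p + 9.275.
Routh array:
p^3: [1, 11.05]; p^2: [5.9, 9.275]; p^1: [9.47797]; p^0: [9.275]
First column: [1, 5.9, 9.47797, 9.275]. Sign changes = RHP roots = 0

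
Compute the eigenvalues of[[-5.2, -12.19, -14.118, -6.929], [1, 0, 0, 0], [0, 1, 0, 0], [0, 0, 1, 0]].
Eigenvalues solve det(λI - A) = 0.
Characteristic polynomial: λ^4 + 5.2*λ^3 + 12.19*λ^2 + 14.118*λ + 6.929 = 0.
Factor: (λ^2 + 2.6*λ + 3.38)(λ^2 + 2.6*λ + 2.05) = 0.
Roots: -1.3 + 0.6j, -1.3 + 1.3j, -1.3 - 0.6j, -1.3 - 1.3j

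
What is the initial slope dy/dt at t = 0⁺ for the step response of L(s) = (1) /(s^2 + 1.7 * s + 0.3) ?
IVT: y'(0⁺) = lim_{s→∞} s²·Y(s) = lim_{s→∞} s·L(s).
deg(num) = 0, deg(den) = 2, relative degree = 2 ≥ 2, so s·L(s) → 0. Initial slope = 0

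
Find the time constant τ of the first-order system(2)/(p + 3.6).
First-order system: τ = -1/pole. Pole = -3.6. τ = -1/(-3.6) = 0.2778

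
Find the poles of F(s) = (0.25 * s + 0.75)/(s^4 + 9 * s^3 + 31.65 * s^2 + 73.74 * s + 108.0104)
Set denominator = 0: s^4 + 9*s^3 + 31.65*s^2 + 73.74*s + 108.0104 = (s + 4.1)(s + 3.7)(s^2 + 1.2*s + 7.12) = 0 → Poles: -0.6 + 2.6j, -0.6 - 2.6j, -3.7, -4.1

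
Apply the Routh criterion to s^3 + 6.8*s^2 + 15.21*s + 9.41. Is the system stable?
Routh array:
s^3: [1, 15.21]; s^2: [6.8, 9.41]; s^1: [13.8262]; s^0: [9.41]
First column: [1, 6.8, 13.8262, 9.41]. Sign changes = 0.
Yes, stable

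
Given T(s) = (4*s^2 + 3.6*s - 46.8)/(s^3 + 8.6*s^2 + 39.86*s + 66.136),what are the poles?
Set denominator = 0: s^3 + 8.6*s^2 + 39.86*s + 66.136 = (s + 2.8)(s^2 + 5.8*s + 23.62) = 0 → Poles: -2.8, -2.9 + 3.9j, -2.9 - 3.9j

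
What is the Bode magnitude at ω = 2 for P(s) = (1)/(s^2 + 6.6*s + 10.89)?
Substitute s = j*2: P(j2) = 0.0310763 - 0.0595367j.
|P(j2)| = sqrt(Re² + Im²) = 0.06716.
20*log₁₀(0.06716) = -23.46 dB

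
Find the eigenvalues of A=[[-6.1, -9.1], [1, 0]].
Eigenvalues solve det(λI - A) = 0.
Characteristic polynomial: λ^2 + 6.1*λ + 9.1 = 0.
Factor: (λ + 3.5)(λ + 2.6) = 0.
Roots: -2.6, -3.5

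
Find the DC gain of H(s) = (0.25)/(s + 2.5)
DC gain = H(0) = num(0)/den(0) = 0.25/2.5 = 0.1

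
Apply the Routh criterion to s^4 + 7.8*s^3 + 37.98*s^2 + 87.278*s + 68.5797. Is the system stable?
Routh array:
s^4: [1, 37.98, 68.5797]; s^3: [7.8, 87.278]; s^2: [26.7905, 68.5797]; s^1: [67.3112]; s^0: [68.5797]
First column: [1, 7.8, 26.7905, 67.3112, 68.5797]. Sign changes = 0.
Yes, stable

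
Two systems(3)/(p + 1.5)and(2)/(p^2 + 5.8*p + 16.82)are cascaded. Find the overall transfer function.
Series: H = H₁ · H₂ = (n₁·n₂)/(d₁·d₂).
Num: n₁·n₂ = 6. Den: d₁·d₂ = p^3 + 7.3*p^2 + 25.52*p + 25.23.
H(p) = (6)/(p^3 + 7.3*p^2 + 25.52*p + 25.23)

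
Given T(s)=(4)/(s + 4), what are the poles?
Set denominator = 0: s + 4 = 0 → Poles: -4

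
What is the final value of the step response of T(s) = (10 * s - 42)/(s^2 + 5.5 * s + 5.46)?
FVT: lim_{t→∞} y(t) = lim_{s→0} s*Y(s) where Y(s) = T(s)/s.
= lim_{s→0} T(s) = T(0) = num(0)/den(0) = -42/5.46 = -7.692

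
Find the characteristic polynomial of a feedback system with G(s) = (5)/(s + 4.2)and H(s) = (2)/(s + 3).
Characteristic poly = G_den * H_den + G_num * H_num = (s^2 + 7.2*s + 12.6) + (10) = s^2 + 7.2*s + 22.6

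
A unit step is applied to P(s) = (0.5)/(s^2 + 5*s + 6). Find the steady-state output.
FVT: lim_{t→∞} y(t) = lim_{s→0} s*Y(s) where Y(s) = P(s)/s.
= lim_{s→0} P(s) = P(0) = num(0)/den(0) = 0.5/6 = 0.08333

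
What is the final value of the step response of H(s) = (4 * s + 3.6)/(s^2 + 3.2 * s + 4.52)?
FVT: lim_{t→∞} y(t) = lim_{s→0} s*Y(s) where Y(s) = H(s)/s.
= lim_{s→0} H(s) = H(0) = num(0)/den(0) = 3.6/4.52 = 0.7965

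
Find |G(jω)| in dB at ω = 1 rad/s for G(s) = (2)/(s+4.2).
Substitute s = j*1: G(j1) = 0.450644 - 0.107296j.
|G(j1)| = sqrt(Re² + Im²) = 0.4632.
20*log₁₀(0.4632) = -6.68 dB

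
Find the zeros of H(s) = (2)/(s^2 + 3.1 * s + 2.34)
Numerator is a nonzero constant (2) → Zeros: none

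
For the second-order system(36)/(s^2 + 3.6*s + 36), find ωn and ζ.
Standard form: ωn²/(s²+2ζωn·s+ωn²).
const=36=ωn² → ωn=6, s coeff=3.6=2ζωn → ζ=0.3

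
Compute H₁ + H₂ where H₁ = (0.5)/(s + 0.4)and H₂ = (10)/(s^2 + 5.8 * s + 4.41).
Parallel: H = H₁ + H₂ = (n₁·d₂ + n₂·d₁)/(d₁·d₂).
n₁·d₂ = 0.5*s^2 + 2.9*s + 2.205. n₂·d₁ = 10*s + 4. Sum = 0.5*s^2 + 12.9*s + 6.205. d₁·d₂ = s^3 + 6.2*s^2 + 6.73*s + 1.764.
H(s) = (0.5*s^2 + 12.9*s + 6.205)/(s^3 + 6.2*s^2 + 6.73*s + 1.764)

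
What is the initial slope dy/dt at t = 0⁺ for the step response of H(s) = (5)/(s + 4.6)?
IVT: y'(0⁺) = lim_{s→∞} s²·Y(s) = lim_{s→∞} s·H(s).
deg(num) = 0, deg(den) = 1, relative degree = 1, so s·H(s) → (leading num)/(leading den) = 5/1 = 5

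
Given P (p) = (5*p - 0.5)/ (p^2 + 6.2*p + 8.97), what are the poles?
Set denominator = 0: p^2 + 6.2*p + 8.97 = (p + 2.3)(p + 3.9) = 0 → Poles: -2.3, -3.9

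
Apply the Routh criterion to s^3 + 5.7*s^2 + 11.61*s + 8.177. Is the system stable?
Routh array:
s^3: [1, 11.61]; s^2: [5.7, 8.177]; s^1: [10.1754]; s^0: [8.177]
First column: [1, 5.7, 10.1754, 8.177]. Sign changes = 0.
Yes, stable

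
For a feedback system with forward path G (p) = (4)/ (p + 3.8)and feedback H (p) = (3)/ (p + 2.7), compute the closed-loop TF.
Closed-loop T = G/(1+GH).
Numerator: G_num * H_den = 4*p + 10.8.
Denominator: G_den * H_den + G_num * H_num = (p^2 + 6.5*p + 10.26) + (12) = p^2 + 6.5*p + 22.26.
T(p) = (4*p + 10.8)/(p^2 + 6.5*p + 22.26)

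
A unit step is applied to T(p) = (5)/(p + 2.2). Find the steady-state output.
FVT: lim_{t→∞} y(t) = lim_{p→0} p*Y(p) where Y(p) = T(p)/p.
= lim_{p→0} T(p) = T(0) = num(0)/den(0) = 5/2.2 = 2.273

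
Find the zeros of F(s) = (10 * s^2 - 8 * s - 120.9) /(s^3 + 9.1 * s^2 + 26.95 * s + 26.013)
Set numerator = 0: 10*s^2 - 8*s - 120.9 = 10*(s + 3.1)(s - 3.9) = 0 → Zeros: -3.1, 3.9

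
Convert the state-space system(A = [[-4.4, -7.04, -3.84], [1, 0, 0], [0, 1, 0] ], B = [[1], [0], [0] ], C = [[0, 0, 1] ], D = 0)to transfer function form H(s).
H(s) = C(sI - A)⁻¹B + D.
Characteristic polynomial det(sI - A) = s^3 + 4.4*s^2 + 7.04*s + 3.84.
Numerator from C·adj(sI-A)·B + D·det(sI-A) = 1.
H(s) = (1)/(s^3 + 4.4*s^2 + 7.04*s + 3.84)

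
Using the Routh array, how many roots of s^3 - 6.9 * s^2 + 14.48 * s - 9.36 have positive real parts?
Routh array:
s^3: [1, 14.48]; s^2: [-6.9, -9.36]; s^1: [13.1235]; s^0: [-9.36]
First column: [1, -6.9, 13.1235, -9.36]. Sign changes = RHP roots = 3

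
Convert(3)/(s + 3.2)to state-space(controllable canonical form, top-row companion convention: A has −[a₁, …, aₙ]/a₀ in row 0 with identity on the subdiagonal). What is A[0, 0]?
Reachable canonical form for den = s + 3.2: top row of A = -[a₁,a₂,...,aₙ]/a₀, ones on the subdiagonal, zeros elsewhere.
A = [[-3.2]].
A[0,0] = -3.2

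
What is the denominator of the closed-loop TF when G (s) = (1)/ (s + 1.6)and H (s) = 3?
Characteristic poly = G_den * H_den + G_num * H_num = (s + 1.6) + (3) = s + 4.6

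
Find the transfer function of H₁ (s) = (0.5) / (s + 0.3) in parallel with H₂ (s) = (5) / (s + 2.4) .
Parallel: H = H₁ + H₂ = (n₁·d₂ + n₂·d₁)/(d₁·d₂).
n₁·d₂ = 0.5*s + 1.2. n₂·d₁ = 5*s + 1.5. Sum = 5.5*s + 2.7. d₁·d₂ = s^2 + 2.7*s + 0.72.
H(s) = (5.5*s + 2.7)/(s^2 + 2.7*s + 0.72)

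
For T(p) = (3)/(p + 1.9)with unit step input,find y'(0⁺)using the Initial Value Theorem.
IVT: y'(0⁺) = lim_{p→∞} p²·Y(p) = lim_{p→∞} p·T(p).
deg(num) = 0, deg(den) = 1, relative degree = 1, so p·T(p) → (leading num)/(leading den) = 3/1 = 3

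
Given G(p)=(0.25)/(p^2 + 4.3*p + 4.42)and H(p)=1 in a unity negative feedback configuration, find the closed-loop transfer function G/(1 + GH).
Closed-loop T = G/(1+GH).
Numerator: G_num * H_den = 0.25.
Denominator: G_den * H_den + G_num * H_num = (p^2 + 4.3*p + 4.42) + (0.25) = p^2 + 4.3*p + 4.67.
T(p) = (0.25)/(p^2 + 4.3*p + 4.67)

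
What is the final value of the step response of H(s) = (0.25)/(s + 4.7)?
FVT: lim_{t→∞} y(t) = lim_{s→0} s*Y(s) where Y(s) = H(s)/s.
= lim_{s→0} H(s) = H(0) = num(0)/den(0) = 0.25/4.7 = 0.05319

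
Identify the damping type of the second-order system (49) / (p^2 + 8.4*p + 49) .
Standard form: ωn²/(p²+2ζωn·p+ωn²) gives ωn=7, ζ=0.6.
Underdamped (ζ = 0.6 < 1)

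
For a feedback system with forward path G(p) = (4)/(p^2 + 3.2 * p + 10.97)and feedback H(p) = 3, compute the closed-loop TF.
Closed-loop T = G/(1+GH).
Numerator: G_num * H_den = 4.
Denominator: G_den * H_den + G_num * H_num = (p^2 + 3.2*p + 10.97) + (12) = p^2 + 3.2*p + 22.97.
T(p) = (4)/(p^2 + 3.2*p + 22.97)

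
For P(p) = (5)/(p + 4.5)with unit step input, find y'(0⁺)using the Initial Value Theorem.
IVT: y'(0⁺) = lim_{p→∞} p²·Y(p) = lim_{p→∞} p·P(p).
deg(num) = 0, deg(den) = 1, relative degree = 1, so p·P(p) → (leading num)/(leading den) = 5/1 = 5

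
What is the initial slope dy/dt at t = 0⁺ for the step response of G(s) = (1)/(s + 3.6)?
IVT: y'(0⁺) = lim_{s→∞} s²·Y(s) = lim_{s→∞} s·G(s).
deg(num) = 0, deg(den) = 1, relative degree = 1, so s·G(s) → (leading num)/(leading den) = 1/1 = 1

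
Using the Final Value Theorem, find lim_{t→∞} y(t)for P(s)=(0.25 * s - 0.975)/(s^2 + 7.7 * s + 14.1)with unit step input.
FVT: lim_{t→∞} y(t) = lim_{s→0} s*Y(s) where Y(s) = P(s)/s.
= lim_{s→0} P(s) = P(0) = num(0)/den(0) = -0.975/14.1 = -0.06915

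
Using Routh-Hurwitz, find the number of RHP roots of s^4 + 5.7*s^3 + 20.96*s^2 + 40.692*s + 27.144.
Routh array:
s^4: [1, 20.96, 27.144]; s^3: [5.7, 40.692]; s^2: [13.8211, 27.144]; s^1: [29.4974]; s^0: [27.144]
First column: [1, 5.7, 13.8211, 29.4974, 27.144]. Sign changes = RHP roots = 0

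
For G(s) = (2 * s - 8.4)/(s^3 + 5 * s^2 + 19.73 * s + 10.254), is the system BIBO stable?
Denominator: s^3 + 5*s^2 + 19.73*s + 10.254 = (s + 0.6)(s^2 + 4.4*s + 17.09). Poles: -0.6, -2.2 + 3.5j, -2.2 - 3.5j. All Re(p)<0: Yes (stable)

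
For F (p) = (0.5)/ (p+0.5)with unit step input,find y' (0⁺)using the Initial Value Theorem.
IVT: y'(0⁺) = lim_{p→∞} p²·Y(p) = lim_{p→∞} p·F(p).
deg(num) = 0, deg(den) = 1, relative degree = 1, so p·F(p) → (leading num)/(leading den) = 0.5/1 = 0.5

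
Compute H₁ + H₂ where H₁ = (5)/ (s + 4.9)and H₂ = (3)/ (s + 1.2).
Parallel: H = H₁ + H₂ = (n₁·d₂ + n₂·d₁)/(d₁·d₂).
n₁·d₂ = 5*s + 6. n₂·d₁ = 3*s + 14.7. Sum = 8*s + 20.7. d₁·d₂ = s^2 + 6.1*s + 5.88.
H(s) = (8*s + 20.7)/(s^2 + 6.1*s + 5.88)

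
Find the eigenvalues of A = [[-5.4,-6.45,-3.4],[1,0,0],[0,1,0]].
Eigenvalues solve det(λI - A) = 0.
Characteristic polynomial: λ^3 + 5.4*λ^2 + 6.45*λ + 3.4 = 0.
Factor: (λ + 4)(λ^2 + 1.4*λ + 0.85) = 0.
Roots: -0.7 + 0.6j, -0.7 - 0.6j, -4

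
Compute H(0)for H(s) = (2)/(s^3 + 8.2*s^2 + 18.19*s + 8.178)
DC gain = H(0) = num(0)/den(0) = 2/8.178 = 0.2446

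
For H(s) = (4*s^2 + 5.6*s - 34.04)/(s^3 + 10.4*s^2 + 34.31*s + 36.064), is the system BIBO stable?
Denominator: s^3 + 10.4*s^2 + 34.31*s + 36.064 = (s + 4.9)(s + 3.2)(s + 2.3). Poles: -2.3, -3.2, -4.9. All Re(p)<0: Yes (stable)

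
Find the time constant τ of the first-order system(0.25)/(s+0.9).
First-order system: τ = -1/pole. Pole = -0.9. τ = -1/(-0.9) = 1.111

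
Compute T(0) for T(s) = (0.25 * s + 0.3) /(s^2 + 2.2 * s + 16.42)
DC gain = T(0) = num(0)/den(0) = 0.3/16.42 = 0.01827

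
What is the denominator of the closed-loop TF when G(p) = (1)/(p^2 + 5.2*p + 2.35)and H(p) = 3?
Characteristic poly = G_den * H_den + G_num * H_num = (p^2 + 5.2*p + 2.35) + (3) = p^2 + 5.2*p + 5.35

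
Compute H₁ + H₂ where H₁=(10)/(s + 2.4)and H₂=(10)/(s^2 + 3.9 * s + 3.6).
Parallel: H = H₁ + H₂ = (n₁·d₂ + n₂·d₁)/(d₁·d₂).
n₁·d₂ = 10*s^2 + 39*s + 36. n₂·d₁ = 10*s + 24. Sum = 10*s^2 + 49*s + 60. d₁·d₂ = s^3 + 6.3*s^2 + 12.96*s + 8.64.
H(s) = (10*s^2 + 49*s + 60)/(s^3 + 6.3*s^2 + 12.96*s + 8.64)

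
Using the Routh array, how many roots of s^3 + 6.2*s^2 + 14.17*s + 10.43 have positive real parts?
Routh array:
s^3: [1, 14.17]; s^2: [6.2, 10.43]; s^1: [12.4877]; s^0: [10.43]
First column: [1, 6.2, 12.4877, 10.43]. Sign changes = RHP roots = 0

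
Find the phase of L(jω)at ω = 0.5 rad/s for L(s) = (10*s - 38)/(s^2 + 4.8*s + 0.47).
Substitute s = j*0.5: L(j0.5) = 0.626679 + 15.8908j.
∠L(j0.5) = atan2(Im, Re) = atan2(15.8908, 0.626679) = 87.74°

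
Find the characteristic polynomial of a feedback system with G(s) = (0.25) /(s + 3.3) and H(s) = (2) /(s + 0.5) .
Characteristic poly = G_den * H_den + G_num * H_num = (s^2 + 3.8*s + 1.65) + (0.5) = s^2 + 3.8*s + 2.15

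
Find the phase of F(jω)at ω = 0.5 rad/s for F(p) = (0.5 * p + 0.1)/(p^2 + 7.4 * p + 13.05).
Substitute p = j*0.5: F(j0.5) = 0.0124204 + 0.015941j.
∠F(j0.5) = atan2(Im, Re) = atan2(0.015941, 0.0124204) = 52.08°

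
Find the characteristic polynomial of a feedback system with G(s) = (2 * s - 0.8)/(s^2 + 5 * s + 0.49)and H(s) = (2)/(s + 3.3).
Characteristic poly = G_den * H_den + G_num * H_num = (s^3 + 8.3*s^2 + 16.99*s + 1.617) + (4*s - 1.6) = s^3 + 8.3*s^2 + 20.99*s + 0.017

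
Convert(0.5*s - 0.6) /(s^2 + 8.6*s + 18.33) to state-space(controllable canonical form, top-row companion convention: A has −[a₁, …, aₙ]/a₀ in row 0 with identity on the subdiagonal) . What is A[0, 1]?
Reachable canonical form for den = s^2 + 8.6*s + 18.33: top row of A = -[a₁,a₂,...,aₙ]/a₀, ones on the subdiagonal, zeros elsewhere.
A = [[-8.6, -18.33], [1, 0]].
A[0,1] = -18.33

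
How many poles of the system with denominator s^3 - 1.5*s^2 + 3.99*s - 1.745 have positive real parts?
s^3 - 1.5*s^2 + 3.99*s - 1.745 = (s - 0.5)(s^2 - s + 3.49). Poles: 0.5, 0.5 + 1.8j, 0.5 - 1.8j. RHP poles (Re>0): 3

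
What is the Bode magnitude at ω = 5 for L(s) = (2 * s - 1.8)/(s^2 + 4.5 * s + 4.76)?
Substitute s = j*5: L(j5) = 0.285435 - 0.176765j.
|L(j5)| = sqrt(Re² + Im²) = 0.3357.
20*log₁₀(0.3357) = -9.48 dB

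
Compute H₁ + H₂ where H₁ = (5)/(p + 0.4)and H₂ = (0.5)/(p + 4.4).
Parallel: H = H₁ + H₂ = (n₁·d₂ + n₂·d₁)/(d₁·d₂).
n₁·d₂ = 5*p + 22. n₂·d₁ = 0.5*p + 0.2. Sum = 5.5*p + 22.2. d₁·d₂ = p^2 + 4.8*p + 1.76.
H(p) = (5.5*p + 22.2)/(p^2 + 4.8*p + 1.76)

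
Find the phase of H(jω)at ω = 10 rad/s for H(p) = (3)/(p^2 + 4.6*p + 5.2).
Substitute p = j*10: H(j10) = -0.0256146 - 0.012429j.
∠H(j10) = atan2(Im, Re) = atan2(-0.012429, -0.0256146) = -154.12°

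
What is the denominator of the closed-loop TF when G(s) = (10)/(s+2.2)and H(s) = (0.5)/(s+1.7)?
Characteristic poly = G_den * H_den + G_num * H_num = (s^2 + 3.9*s + 3.74) + (5) = s^2 + 3.9*s + 8.74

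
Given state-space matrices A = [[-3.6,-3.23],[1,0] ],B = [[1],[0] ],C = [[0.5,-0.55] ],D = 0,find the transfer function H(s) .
H(s) = C(sI - A)⁻¹B + D.
Characteristic polynomial det(sI - A) = s^2 + 3.6*s + 3.23.
Numerator from C·adj(sI-A)·B + D·det(sI-A) = 0.5*s - 0.55.
H(s) = (0.5*s - 0.55)/(s^2 + 3.6*s + 3.23)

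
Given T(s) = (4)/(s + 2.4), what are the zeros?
Numerator is a nonzero constant (4) → Zeros: none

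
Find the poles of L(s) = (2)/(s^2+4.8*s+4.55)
Set denominator = 0: s^2 + 4.8*s + 4.55 = (s + 1.3)(s + 3.5) = 0 → Poles: -1.3, -3.5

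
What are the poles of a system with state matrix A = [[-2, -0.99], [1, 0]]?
Eigenvalues solve det(λI - A) = 0.
Characteristic polynomial: λ^2 + 2*λ + 0.99 = 0.
Factor: (λ + 0.9)(λ + 1.1) = 0.
Roots: -0.9, -1.1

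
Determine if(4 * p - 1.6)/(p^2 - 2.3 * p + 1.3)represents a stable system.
Denominator: p^2 - 2.3*p + 1.3 = (p - 1.3)(p - 1). Poles: 1, 1.3. All Re(p)<0: No (unstable)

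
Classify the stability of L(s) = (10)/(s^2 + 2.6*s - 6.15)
Denominator: s^2 + 2.6*s - 6.15 = (s - 1.5)(s + 4.1). Poles: -4.1, 1.5. Unstable (1 pole(s) in RHP)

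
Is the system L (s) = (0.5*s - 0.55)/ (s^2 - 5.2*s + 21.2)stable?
Denominator: s^2 - 5.2*s + 21.2. Poles: 2.6 + 3.8j, 2.6 - 3.8j. All Re(p)<0: No (unstable)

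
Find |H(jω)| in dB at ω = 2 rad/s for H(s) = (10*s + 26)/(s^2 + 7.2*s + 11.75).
Substitute s = j*2: H(j2) = 1.83044 - 0.820425j.
|H(j2)| = sqrt(Re² + Im²) = 2.006.
20*log₁₀(2.006) = 6.05 dB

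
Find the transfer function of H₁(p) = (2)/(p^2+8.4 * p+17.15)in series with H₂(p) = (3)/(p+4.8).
Series: H = H₁ · H₂ = (n₁·n₂)/(d₁·d₂).
Num: n₁·n₂ = 6. Den: d₁·d₂ = p^3 + 13.2*p^2 + 57.47*p + 82.32.
H(p) = (6)/(p^3 + 13.2*p^2 + 57.47*p + 82.32)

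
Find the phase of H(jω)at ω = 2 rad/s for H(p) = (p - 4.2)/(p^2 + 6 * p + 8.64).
Substitute p = j*2: H(j2) = 0.027258 + 0.36054j.
∠H(j2) = atan2(Im, Re) = atan2(0.36054, 0.027258) = 85.68°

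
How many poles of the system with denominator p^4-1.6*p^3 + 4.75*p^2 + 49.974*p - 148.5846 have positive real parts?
p^4 - 1.6*p^3 + 4.75*p^2 + 49.974*p - 148.5846 = (p - 2.3)(p + 3.7)(p^2 - 3*p + 17.46). Poles: -3.7, 1.5 + 3.9j, 1.5 - 3.9j, 2.3. RHP poles (Re>0): 3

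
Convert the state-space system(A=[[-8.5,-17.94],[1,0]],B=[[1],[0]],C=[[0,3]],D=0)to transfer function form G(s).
G(s) = C(sI - A)⁻¹B + D.
Characteristic polynomial det(sI - A) = s^2 + 8.5*s + 17.94.
Numerator from C·adj(sI-A)·B + D·det(sI-A) = 3.
G(s) = (3)/(s^2 + 8.5*s + 17.94)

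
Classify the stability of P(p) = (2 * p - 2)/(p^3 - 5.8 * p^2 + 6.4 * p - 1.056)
Denominator: p^3 - 5.8*p^2 + 6.4*p - 1.056 = (p - 1.2)(p - 0.2)(p - 4.4). Poles: 0.2, 1.2, 4.4. Unstable (3 pole(s) in RHP)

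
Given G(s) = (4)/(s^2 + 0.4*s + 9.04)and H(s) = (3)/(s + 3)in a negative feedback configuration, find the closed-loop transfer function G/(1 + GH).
Closed-loop T = G/(1+GH).
Numerator: G_num * H_den = 4*s + 12.
Denominator: G_den * H_den + G_num * H_num = (s^3 + 3.4*s^2 + 10.24*s + 27.12) + (12) = s^3 + 3.4*s^2 + 10.24*s + 39.12.
T(s) = (4*s + 12)/(s^3 + 3.4*s^2 + 10.24*s + 39.12)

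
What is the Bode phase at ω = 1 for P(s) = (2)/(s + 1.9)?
Substitute s = j*1: P(j1) = 0.824295 - 0.433839j.
∠P(j1) = atan2(Im, Re) = atan2(-0.433839, 0.824295) = -27.76°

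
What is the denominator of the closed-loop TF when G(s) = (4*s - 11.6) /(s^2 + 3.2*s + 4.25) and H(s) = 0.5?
Characteristic poly = G_den * H_den + G_num * H_num = (s^2 + 3.2*s + 4.25) + (2*s - 5.8) = s^2 + 5.2*s - 1.55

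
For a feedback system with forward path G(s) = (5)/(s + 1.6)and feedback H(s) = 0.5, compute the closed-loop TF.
Closed-loop T = G/(1+GH).
Numerator: G_num * H_den = 5.
Denominator: G_den * H_den + G_num * H_num = (s + 1.6) + (2.5) = s + 4.1.
T(s) = (5)/(s + 4.1)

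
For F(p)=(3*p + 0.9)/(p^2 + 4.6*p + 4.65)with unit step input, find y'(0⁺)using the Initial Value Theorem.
IVT: y'(0⁺) = lim_{p→∞} p²·Y(p) = lim_{p→∞} p·F(p).
deg(num) = 1, deg(den) = 2, relative degree = 1, so p·F(p) → (leading num)/(leading den) = 3/1 = 3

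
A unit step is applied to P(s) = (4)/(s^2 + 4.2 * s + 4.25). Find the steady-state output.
FVT: lim_{t→∞} y(t) = lim_{s→0} s*Y(s) where Y(s) = P(s)/s.
= lim_{s→0} P(s) = P(0) = num(0)/den(0) = 4/4.25 = 0.9412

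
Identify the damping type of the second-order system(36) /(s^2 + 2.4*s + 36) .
Standard form: ωn²/(s²+2ζωn·s+ωn²) gives ωn=6, ζ=0.2.
Underdamped (ζ = 0.2 < 1)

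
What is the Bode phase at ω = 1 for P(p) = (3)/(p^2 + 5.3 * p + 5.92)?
Substitute p = j*1: P(j1) = 0.282237 - 0.304036j.
∠P(j1) = atan2(Im, Re) = atan2(-0.304036, 0.282237) = -47.13°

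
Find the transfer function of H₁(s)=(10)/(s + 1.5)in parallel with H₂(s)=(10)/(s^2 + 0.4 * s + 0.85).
Parallel: H = H₁ + H₂ = (n₁·d₂ + n₂·d₁)/(d₁·d₂).
n₁·d₂ = 10*s^2 + 4*s + 8.5. n₂·d₁ = 10*s + 15. Sum = 10*s^2 + 14*s + 23.5. d₁·d₂ = s^3 + 1.9*s^2 + 1.45*s + 1.275.
H(s) = (10*s^2 + 14*s + 23.5)/(s^3 + 1.9*s^2 + 1.45*s + 1.275)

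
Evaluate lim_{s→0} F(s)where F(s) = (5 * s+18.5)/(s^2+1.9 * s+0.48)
DC gain = F(0) = num(0)/den(0) = 18.5/0.48 = 38.54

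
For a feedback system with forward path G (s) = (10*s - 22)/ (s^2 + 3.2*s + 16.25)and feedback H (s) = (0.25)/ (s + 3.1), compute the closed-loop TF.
Closed-loop T = G/(1+GH).
Numerator: G_num * H_den = 10*s^2 + 9*s - 68.2.
Denominator: G_den * H_den + G_num * H_num = (s^3 + 6.3*s^2 + 26.17*s + 50.375) + (2.5*s - 5.5) = s^3 + 6.3*s^2 + 28.67*s + 44.875.
T(s) = (10*s^2 + 9*s - 68.2)/(s^3 + 6.3*s^2 + 28.67*s + 44.875)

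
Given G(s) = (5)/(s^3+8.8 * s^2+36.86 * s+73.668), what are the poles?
Set denominator = 0: s^3 + 8.8*s^2 + 36.86*s + 73.668 = (s + 4.2)(s^2 + 4.6*s + 17.54) = 0 → Poles: -2.3 + 3.5j, -2.3 - 3.5j, -4.2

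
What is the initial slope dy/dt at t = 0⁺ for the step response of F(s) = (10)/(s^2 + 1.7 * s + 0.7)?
IVT: y'(0⁺) = lim_{s→∞} s²·Y(s) = lim_{s→∞} s·F(s).
deg(num) = 0, deg(den) = 2, relative degree = 2 ≥ 2, so s·F(s) → 0. Initial slope = 0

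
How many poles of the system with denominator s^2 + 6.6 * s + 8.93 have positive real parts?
s^2 + 6.6*s + 8.93 = (s + 1.9)(s + 4.7). Poles: -1.9, -4.7. RHP poles (Re>0): 0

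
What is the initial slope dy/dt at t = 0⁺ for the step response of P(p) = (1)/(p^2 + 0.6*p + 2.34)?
IVT: y'(0⁺) = lim_{p→∞} p²·Y(p) = lim_{p→∞} p·P(p).
deg(num) = 0, deg(den) = 2, relative degree = 2 ≥ 2, so p·P(p) → 0. Initial slope = 0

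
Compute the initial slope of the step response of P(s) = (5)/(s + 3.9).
IVT: y'(0⁺) = lim_{s→∞} s²·Y(s) = lim_{s→∞} s·P(s).
deg(num) = 0, deg(den) = 1, relative degree = 1, so s·P(s) → (leading num)/(leading den) = 5/1 = 5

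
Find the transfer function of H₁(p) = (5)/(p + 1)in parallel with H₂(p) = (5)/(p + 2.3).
Parallel: H = H₁ + H₂ = (n₁·d₂ + n₂·d₁)/(d₁·d₂).
n₁·d₂ = 5*p + 11.5. n₂·d₁ = 5*p + 5. Sum = 10*p + 16.5. d₁·d₂ = p^2 + 3.3*p + 2.3.
H(p) = (10*p + 16.5)/(p^2 + 3.3*p + 2.3)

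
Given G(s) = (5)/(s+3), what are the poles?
Set denominator = 0: s + 3 = 0 → Poles: -3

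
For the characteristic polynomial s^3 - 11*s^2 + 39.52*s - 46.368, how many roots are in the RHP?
s^3 - 11*s^2 + 39.52*s - 46.368 = (s - 3.6)(s - 4.6)(s - 2.8). Poles: 2.8, 3.6, 4.6. RHP poles (Re>0): 3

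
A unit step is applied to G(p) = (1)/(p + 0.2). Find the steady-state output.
FVT: lim_{t→∞} y(t) = lim_{p→0} p*Y(p) where Y(p) = G(p)/p.
= lim_{p→0} G(p) = G(0) = num(0)/den(0) = 1/0.2 = 5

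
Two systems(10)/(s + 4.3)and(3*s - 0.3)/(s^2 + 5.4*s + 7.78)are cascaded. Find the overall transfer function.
Series: H = H₁ · H₂ = (n₁·n₂)/(d₁·d₂).
Num: n₁·n₂ = 30*s - 3. Den: d₁·d₂ = s^3 + 9.7*s^2 + 31*s + 33.454.
H(s) = (30*s - 3)/(s^3 + 9.7*s^2 + 31*s + 33.454)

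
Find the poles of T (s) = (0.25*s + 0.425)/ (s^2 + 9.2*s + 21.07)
Set denominator = 0: s^2 + 9.2*s + 21.07 = (s + 4.9)(s + 4.3) = 0 → Poles: -4.3, -4.9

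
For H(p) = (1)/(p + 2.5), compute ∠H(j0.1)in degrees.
Substitute p = j*0.1: H(j0.1) = 0.399361 - 0.0159744j.
∠H(j0.1) = atan2(Im, Re) = atan2(-0.0159744, 0.399361) = -2.29°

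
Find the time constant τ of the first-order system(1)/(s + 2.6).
First-order system: τ = -1/pole. Pole = -2.6. τ = -1/(-2.6) = 0.3846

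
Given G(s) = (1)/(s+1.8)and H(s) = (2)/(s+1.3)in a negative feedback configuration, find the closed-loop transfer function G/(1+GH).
Closed-loop T = G/(1+GH).
Numerator: G_num * H_den = s + 1.3.
Denominator: G_den * H_den + G_num * H_num = (s^2 + 3.1*s + 2.34) + (2) = s^2 + 3.1*s + 4.34.
T(s) = (s + 1.3)/(s^2 + 3.1*s + 4.34)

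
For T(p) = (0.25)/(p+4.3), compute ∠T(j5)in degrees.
Substitute p = j*5: T(j5) = 0.0247183 - 0.0287422j.
∠T(j5) = atan2(Im, Re) = atan2(-0.0287422, 0.0247183) = -49.30°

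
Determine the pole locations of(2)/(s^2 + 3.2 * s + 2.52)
Set denominator = 0: s^2 + 3.2*s + 2.52 = (s + 1.4)(s + 1.8) = 0 → Poles: -1.4, -1.8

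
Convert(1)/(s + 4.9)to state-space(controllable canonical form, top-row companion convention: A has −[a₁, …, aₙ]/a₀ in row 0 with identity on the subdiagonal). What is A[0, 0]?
Reachable canonical form for den = s + 4.9: top row of A = -[a₁,a₂,...,aₙ]/a₀, ones on the subdiagonal, zeros elsewhere.
A = [[-4.9]].
A[0,0] = -4.9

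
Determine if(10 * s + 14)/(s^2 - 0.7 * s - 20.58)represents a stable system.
Denominator: s^2 - 0.7*s - 20.58 = (s - 4.9)(s + 4.2). Poles: -4.2, 4.9. All Re(p)<0: No (unstable)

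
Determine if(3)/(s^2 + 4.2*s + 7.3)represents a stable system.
Denominator: s^2 + 4.2*s + 7.3. Poles: -2.1 + 1.7j, -2.1 - 1.7j. All Re(p)<0: Yes (stable)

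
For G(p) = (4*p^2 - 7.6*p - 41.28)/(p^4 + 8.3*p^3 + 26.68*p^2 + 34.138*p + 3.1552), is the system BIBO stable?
Denominator: p^4 + 8.3*p^3 + 26.68*p^2 + 34.138*p + 3.1552 = (p + 3.2)(p + 0.1)(p^2 + 5*p + 9.86). Poles: -0.1, -2.5 + 1.9j, -2.5 - 1.9j, -3.2. All Re(p)<0: Yes (stable)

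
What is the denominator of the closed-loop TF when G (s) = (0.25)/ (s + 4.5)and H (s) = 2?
Characteristic poly = G_den * H_den + G_num * H_num = (s + 4.5) + (0.5) = s + 5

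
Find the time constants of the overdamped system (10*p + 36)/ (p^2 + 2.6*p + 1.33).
Overdamped: real poles at -1.9, -0.7. τ = -1/pole → τ₁ = 0.5263, τ₂ = 1.429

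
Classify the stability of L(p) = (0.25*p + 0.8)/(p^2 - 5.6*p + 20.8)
Denominator: p^2 - 5.6*p + 20.8. Poles: 2.8 + 3.6j, 2.8 - 3.6j. Unstable (2 pole(s) in RHP)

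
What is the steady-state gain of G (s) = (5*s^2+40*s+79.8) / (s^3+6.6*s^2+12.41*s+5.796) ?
DC gain = G(0) = num(0)/den(0) = 79.8/5.796 = 13.77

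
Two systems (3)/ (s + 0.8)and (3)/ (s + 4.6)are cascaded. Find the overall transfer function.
Series: H = H₁ · H₂ = (n₁·n₂)/(d₁·d₂).
Num: n₁·n₂ = 9. Den: d₁·d₂ = s^2 + 5.4*s + 3.68.
H(s) = (9)/(s^2 + 5.4*s + 3.68)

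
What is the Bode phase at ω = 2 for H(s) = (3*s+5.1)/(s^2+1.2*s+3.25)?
Substitute s = j*2: H(j2) = 1.6726 - 2.64769j.
∠H(j2) = atan2(Im, Re) = atan2(-2.64769, 1.6726) = -57.72°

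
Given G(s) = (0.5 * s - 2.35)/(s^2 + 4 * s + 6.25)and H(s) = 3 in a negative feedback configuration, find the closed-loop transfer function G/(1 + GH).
Closed-loop T = G/(1+GH).
Numerator: G_num * H_den = 0.5*s - 2.35.
Denominator: G_den * H_den + G_num * H_num = (s^2 + 4*s + 6.25) + (1.5*s - 7.05) = s^2 + 5.5*s - 0.8.
T(s) = (0.5*s - 2.35)/(s^2 + 5.5*s - 0.8)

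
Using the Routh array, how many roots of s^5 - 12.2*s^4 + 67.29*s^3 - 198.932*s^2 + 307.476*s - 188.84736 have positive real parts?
Routh array:
s^5: [1, 67.29, 307.476]; s^4: [-12.2, -198.932, -188.84736]; s^3: [50.9841, 291.997]; s^2: [-129.06, -188.84736]; s^1: [217.394]; s^0: [-188.84736]
First column: [1, -12.2, 50.9841, -129.06, 217.394, -188.84736]. Sign changes = RHP roots = 5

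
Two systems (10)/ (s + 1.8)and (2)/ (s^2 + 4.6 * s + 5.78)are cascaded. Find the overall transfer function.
Series: H = H₁ · H₂ = (n₁·n₂)/(d₁·d₂).
Num: n₁·n₂ = 20. Den: d₁·d₂ = s^3 + 6.4*s^2 + 14.06*s + 10.404.
H(s) = (20)/(s^3 + 6.4*s^2 + 14.06*s + 10.404)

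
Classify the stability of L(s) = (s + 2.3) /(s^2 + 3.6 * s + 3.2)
Denominator: s^2 + 3.6*s + 3.2 = (s + 1.6)(s + 2). Poles: -1.6, -2. Stable (all poles in LHP)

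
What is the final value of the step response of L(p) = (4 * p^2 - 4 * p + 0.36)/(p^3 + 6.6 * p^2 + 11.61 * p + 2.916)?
FVT: lim_{t→∞} y(t) = lim_{p→0} p*Y(p) where Y(p) = L(p)/p.
= lim_{p→0} L(p) = L(0) = num(0)/den(0) = 0.36/2.916 = 0.1235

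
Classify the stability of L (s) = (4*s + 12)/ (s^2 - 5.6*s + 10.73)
Denominator: s^2 - 5.6*s + 10.73. Poles: 2.8 + 1.7j, 2.8 - 1.7j. Unstable (2 pole(s) in RHP)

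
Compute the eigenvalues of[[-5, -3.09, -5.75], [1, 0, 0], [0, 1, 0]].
Eigenvalues solve det(λI - A) = 0.
Characteristic polynomial: λ^3 + 5*λ^2 + 3.09*λ + 5.75 = 0.
Factor: (λ + 4.6)(λ^2 + 0.4*λ + 1.25) = 0.
Roots: -0.2 + 1.1j, -0.2 - 1.1j, -4.6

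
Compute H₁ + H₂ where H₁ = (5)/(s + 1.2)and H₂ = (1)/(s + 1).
Parallel: H = H₁ + H₂ = (n₁·d₂ + n₂·d₁)/(d₁·d₂).
n₁·d₂ = 5*s + 5. n₂·d₁ = s + 1.2. Sum = 6*s + 6.2. d₁·d₂ = s^2 + 2.2*s + 1.2.
H(s) = (6*s + 6.2)/(s^2 + 2.2*s + 1.2)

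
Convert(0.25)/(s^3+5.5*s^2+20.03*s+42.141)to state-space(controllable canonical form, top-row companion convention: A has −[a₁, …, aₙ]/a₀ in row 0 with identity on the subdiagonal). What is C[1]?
Reachable canonical form: C = numerator coefficients (right-aligned, zero-padded to length n).
num = 0.25, C = [[0, 0, 0.25]].
C[1] = 0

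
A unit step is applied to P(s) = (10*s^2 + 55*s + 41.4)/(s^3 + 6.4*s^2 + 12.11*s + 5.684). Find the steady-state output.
FVT: lim_{t→∞} y(t) = lim_{s→0} s*Y(s) where Y(s) = P(s)/s.
= lim_{s→0} P(s) = P(0) = num(0)/den(0) = 41.4/5.684 = 7.284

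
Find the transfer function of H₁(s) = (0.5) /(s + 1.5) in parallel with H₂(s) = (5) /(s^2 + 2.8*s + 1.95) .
Parallel: H = H₁ + H₂ = (n₁·d₂ + n₂·d₁)/(d₁·d₂).
n₁·d₂ = 0.5*s^2 + 1.4*s + 0.975. n₂·d₁ = 5*s + 7.5. Sum = 0.5*s^2 + 6.4*s + 8.475. d₁·d₂ = s^3 + 4.3*s^2 + 6.15*s + 2.925.
H(s) = (0.5*s^2 + 6.4*s + 8.475)/(s^3 + 4.3*s^2 + 6.15*s + 2.925)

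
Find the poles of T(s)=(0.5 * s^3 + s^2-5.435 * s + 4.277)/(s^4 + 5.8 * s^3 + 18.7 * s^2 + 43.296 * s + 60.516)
Set denominator = 0: s^4 + 5.8*s^3 + 18.7*s^2 + 43.296*s + 60.516 = (s^2 + 0.6*s + 7.38)(s^2 + 5.2*s + 8.2) = 0 → Poles: -0.3 + 2.7j, -0.3 - 2.7j, -2.6 + 1.2j, -2.6 - 1.2j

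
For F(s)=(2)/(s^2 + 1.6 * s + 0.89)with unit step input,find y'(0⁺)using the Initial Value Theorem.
IVT: y'(0⁺) = lim_{s→∞} s²·Y(s) = lim_{s→∞} s·F(s).
deg(num) = 0, deg(den) = 2, relative degree = 2 ≥ 2, so s·F(s) → 0. Initial slope = 0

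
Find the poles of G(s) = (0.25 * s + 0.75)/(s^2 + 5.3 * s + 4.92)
Set denominator = 0: s^2 + 5.3*s + 4.92 = (s + 4.1)(s + 1.2) = 0 → Poles: -1.2, -4.1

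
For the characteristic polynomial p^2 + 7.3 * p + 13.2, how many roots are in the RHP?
p^2 + 7.3*p + 13.2 = (p + 3.3)(p + 4). Poles: -3.3, -4. RHP poles (Re>0): 0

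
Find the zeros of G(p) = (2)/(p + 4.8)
Numerator is a nonzero constant (2) → Zeros: none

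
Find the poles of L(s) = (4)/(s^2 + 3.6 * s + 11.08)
Set denominator = 0: s^2 + 3.6*s + 11.08 = 0 → Poles: -1.8 + 2.8j, -1.8 - 2.8j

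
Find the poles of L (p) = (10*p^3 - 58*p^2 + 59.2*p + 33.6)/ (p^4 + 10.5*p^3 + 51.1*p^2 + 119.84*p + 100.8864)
Set denominator = 0: p^4 + 10.5*p^3 + 51.1*p^2 + 119.84*p + 100.8864 = (p + 1.8)(p + 3.1)(p^2 + 5.6*p + 18.08) = 0 → Poles: -1.8, -2.8 + 3.2j, -2.8 - 3.2j, -3.1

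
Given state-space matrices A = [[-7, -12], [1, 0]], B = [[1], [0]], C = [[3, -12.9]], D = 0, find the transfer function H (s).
H(s) = C(sI - A)⁻¹B + D.
Characteristic polynomial det(sI - A) = s^2 + 7*s + 12.
Numerator from C·adj(sI-A)·B + D·det(sI-A) = 3*s - 12.9.
H(s) = (3*s - 12.9)/(s^2 + 7*s + 12)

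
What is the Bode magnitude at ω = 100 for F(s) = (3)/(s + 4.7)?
Substitute s = j*100: F(j100) = 0.00140689 - 0.0299339j.
|F(j100)| = sqrt(Re² + Im²) = 0.02997.
20*log₁₀(0.02997) = -30.47 dB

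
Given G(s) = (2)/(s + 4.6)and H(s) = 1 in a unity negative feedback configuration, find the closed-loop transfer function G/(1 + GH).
Closed-loop T = G/(1+GH).
Numerator: G_num * H_den = 2.
Denominator: G_den * H_den + G_num * H_num = (s + 4.6) + (2) = s + 6.6.
T(s) = (2)/(s + 6.6)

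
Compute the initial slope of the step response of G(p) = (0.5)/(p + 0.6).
IVT: y'(0⁺) = lim_{p→∞} p²·Y(p) = lim_{p→∞} p·G(p).
deg(num) = 0, deg(den) = 1, relative degree = 1, so p·G(p) → (leading num)/(leading den) = 0.5/1 = 0.5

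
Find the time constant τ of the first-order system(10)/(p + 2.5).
First-order system: τ = -1/pole. Pole = -2.5. τ = -1/(-2.5) = 0.4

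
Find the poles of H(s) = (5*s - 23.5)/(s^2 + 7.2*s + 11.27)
Set denominator = 0: s^2 + 7.2*s + 11.27 = (s + 2.3)(s + 4.9) = 0 → Poles: -2.3, -4.9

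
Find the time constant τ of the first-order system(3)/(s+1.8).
First-order system: τ = -1/pole. Pole = -1.8. τ = -1/(-1.8) = 0.5556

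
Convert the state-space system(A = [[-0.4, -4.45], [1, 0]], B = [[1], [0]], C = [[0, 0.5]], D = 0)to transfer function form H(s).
H(s) = C(sI - A)⁻¹B + D.
Characteristic polynomial det(sI - A) = s^2 + 0.4*s + 4.45.
Numerator from C·adj(sI-A)·B + D·det(sI-A) = 0.5.
H(s) = (0.5)/(s^2 + 0.4*s + 4.45)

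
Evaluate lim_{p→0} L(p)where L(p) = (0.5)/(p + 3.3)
DC gain = L(0) = num(0)/den(0) = 0.5/3.3 = 0.1515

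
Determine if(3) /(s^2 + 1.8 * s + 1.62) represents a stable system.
Denominator: s^2 + 1.8*s + 1.62. Poles: -0.9 + 0.9j, -0.9 - 0.9j. All Re(p)<0: Yes (stable)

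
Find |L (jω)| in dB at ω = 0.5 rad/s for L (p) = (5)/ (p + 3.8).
Substitute p = j*0.5: L(j0.5) = 1.2934 - 0.170184j.
|L(j0.5)| = sqrt(Re² + Im²) = 1.305.
20*log₁₀(1.305) = 2.31 dB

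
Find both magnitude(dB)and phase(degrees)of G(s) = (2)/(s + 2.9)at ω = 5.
Substitute s = j*5: G(j5) = 0.173601 - 0.299312j.
|G| = 20*log₁₀(sqrt(Re²+Im²)) = -9.22 dB.
∠G = atan2(Im, Re) = -59.89°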